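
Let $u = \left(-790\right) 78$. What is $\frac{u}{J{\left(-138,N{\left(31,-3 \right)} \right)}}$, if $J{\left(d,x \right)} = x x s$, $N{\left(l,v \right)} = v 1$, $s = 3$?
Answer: $- \frac{20540}{9} \approx -2282.2$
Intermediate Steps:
$N{\left(l,v \right)} = v$
$J{\left(d,x \right)} = 3 x^{2}$ ($J{\left(d,x \right)} = x x 3 = x^{2} \cdot 3 = 3 x^{2}$)
$u = -61620$
$\frac{u}{J{\left(-138,N{\left(31,-3 \right)} \right)}} = - \frac{61620}{3 \left(-3\right)^{2}} = - \frac{61620}{3 \cdot 9} = - \frac{61620}{27} = \left(-61620\right) \frac{1}{27} = - \frac{20540}{9}$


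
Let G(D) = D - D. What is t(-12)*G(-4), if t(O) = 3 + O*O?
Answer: 0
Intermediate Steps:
t(O) = 3 + O**2
G(D) = 0
t(-12)*G(-4) = (3 + (-12)**2)*0 = (3 + 144)*0 = 147*0 = 0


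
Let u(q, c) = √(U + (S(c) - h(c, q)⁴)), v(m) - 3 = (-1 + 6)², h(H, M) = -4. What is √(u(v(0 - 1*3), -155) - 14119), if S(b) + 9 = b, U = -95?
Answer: √(-14119 + I*√515) ≈ 0.0955 + 118.82*I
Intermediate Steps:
S(b) = -9 + b
v(m) = 28 (v(m) = 3 + (-1 + 6)² = 3 + 5² = 3 + 25 = 28)
u(q, c) = √(-360 + c) (u(q, c) = √(-95 + ((-9 + c) - 1*(-4)⁴)) = √(-95 + ((-9 + c) - 1*256)) = √(-95 + ((-9 + c) - 256)) = √(-95 + (-265 + c)) = √(-360 + c))
√(u(v(0 - 1*3), -155) - 14119) = √(√(-360 - 155) - 14119) = √(√(-515) - 14119) = √(I*√515 - 14119) = √(-14119 + I*√515)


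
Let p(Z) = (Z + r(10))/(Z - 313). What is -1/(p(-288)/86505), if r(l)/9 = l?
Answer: -17329835/66 ≈ -2.6257e+5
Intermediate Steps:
r(l) = 9*l
p(Z) = (90 + Z)/(-313 + Z) (p(Z) = (Z + 9*10)/(Z - 313) = (Z + 90)/(-313 + Z) = (90 + Z)/(-313 + Z))
-1/(p(-288)/86505) = -1/(((90 - 288)/(-313 - 288))/86505) = -1/((-198/(-601))*(1/86505)) = -1/(-1/601*(-198)*(1/86505)) = -1/((198/601)*(1/86505)) = -1/66/17329835 = -1*17329835/66 = -17329835/66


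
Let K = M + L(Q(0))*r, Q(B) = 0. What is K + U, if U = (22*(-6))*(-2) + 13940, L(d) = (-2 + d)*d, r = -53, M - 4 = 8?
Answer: 14216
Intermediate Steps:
M = 12 (M = 4 + 8 = 12)
L(d) = d*(-2 + d)
K = 12 (K = 12 + (0*(-2 + 0))*(-53) = 12 + (0*(-2))*(-53) = 12 + 0*(-53) = 12 + 0 = 12)
U = 14204 (U = -132*(-2) + 13940 = 264 + 13940 = 14204)
K + U = 12 + 14204 = 14216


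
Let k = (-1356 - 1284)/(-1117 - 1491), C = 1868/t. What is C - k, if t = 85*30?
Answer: -58133/207825 ≈ -0.27972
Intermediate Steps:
t = 2550
C = 934/1275 (C = 1868/2550 = 1868*(1/2550) = 934/1275 ≈ 0.73255)
k = 165/163 (k = -2640/(-2608) = -2640*(-1/2608) = 165/163 ≈ 1.0123)
C - k = 934/1275 - 1*165/163 = 934/1275 - 165/163 = -58133/207825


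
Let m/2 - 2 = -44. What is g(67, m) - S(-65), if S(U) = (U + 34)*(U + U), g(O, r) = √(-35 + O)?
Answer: -4030 + 4*√2 ≈ -4024.3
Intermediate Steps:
m = -84 (m = 4 + 2*(-44) = 4 - 88 = -84)
S(U) = 2*U*(34 + U) (S(U) = (34 + U)*(2*U) = 2*U*(34 + U))
g(67, m) - S(-65) = √(-35 + 67) - 2*(-65)*(34 - 65) = √32 - 2*(-65)*(-31) = 4*√2 - 1*4030 = 4*√2 - 4030 = -4030 + 4*√2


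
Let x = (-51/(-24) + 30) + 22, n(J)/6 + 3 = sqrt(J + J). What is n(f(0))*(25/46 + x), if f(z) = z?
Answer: -90531/92 ≈ -984.03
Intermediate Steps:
n(J) = -18 + 6*sqrt(2)*sqrt(J) (n(J) = -18 + 6*sqrt(J + J) = -18 + 6*sqrt(2*J) = -18 + 6*(sqrt(2)*sqrt(J)) = -18 + 6*sqrt(2)*sqrt(J))
x = 433/8 (x = (-51*(-1/24) + 30) + 22 = (17/8 + 30) + 22 = 257/8 + 22 = 433/8 ≈ 54.125)
n(f(0))*(25/46 + x) = (-18 + 6*sqrt(2)*sqrt(0))*(25/46 + 433/8) = (-18 + 6*sqrt(2)*0)*(25*(1/46) + 433/8) = (-18 + 0)*(25/46 + 433/8) = -18*10059/184 = -90531/92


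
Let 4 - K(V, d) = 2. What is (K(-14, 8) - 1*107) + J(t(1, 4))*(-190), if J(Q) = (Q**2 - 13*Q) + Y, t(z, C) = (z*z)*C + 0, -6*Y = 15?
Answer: 7210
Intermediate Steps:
Y = -5/2 (Y = -1/6*15 = -5/2 ≈ -2.5000)
K(V, d) = 2 (K(V, d) = 4 - 1*2 = 4 - 2 = 2)
t(z, C) = C*z**2 (t(z, C) = z**2*C + 0 = C*z**2 + 0 = C*z**2)
J(Q) = -5/2 + Q**2 - 13*Q (J(Q) = (Q**2 - 13*Q) - 5/2 = -5/2 + Q**2 - 13*Q)
(K(-14, 8) - 1*107) + J(t(1, 4))*(-190) = (2 - 1*107) + (-5/2 + (4*1**2)**2 - 52*1**2)*(-190) = (2 - 107) + (-5/2 + (4*1)**2 - 52)*(-190) = -105 + (-5/2 + 4**2 - 13*4)*(-190) = -105 + (-5/2 + 16 - 52)*(-190) = -105 - 77/2*(-190) = -105 + 7315 = 7210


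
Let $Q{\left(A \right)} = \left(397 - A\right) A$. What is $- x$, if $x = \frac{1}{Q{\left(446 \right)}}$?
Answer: $\frac{1}{21854} \approx 4.5758 \cdot 10^{-5}$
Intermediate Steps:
$Q{\left(A \right)} = A \left(397 - A\right)$
$x = - \frac{1}{21854}$ ($x = \frac{1}{446 \left(397 - 446\right)} = \frac{1}{446 \left(-49\right)} = \frac{1}{-21854} = - \frac{1}{21854} \approx -4.5758 \cdot 10^{-5}$)
$- x = \left(-1\right) \left(- \frac{1}{21854}\right) = \frac{1}{21854}$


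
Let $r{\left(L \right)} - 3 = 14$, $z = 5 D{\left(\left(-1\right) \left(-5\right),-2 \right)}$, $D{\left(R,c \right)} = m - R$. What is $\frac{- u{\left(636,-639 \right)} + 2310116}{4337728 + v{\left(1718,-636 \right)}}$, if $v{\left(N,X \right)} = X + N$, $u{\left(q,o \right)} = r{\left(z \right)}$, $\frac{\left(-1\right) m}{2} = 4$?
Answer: $\frac{770033}{1446270} \approx 0.53243$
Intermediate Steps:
$m = -8$ ($m = \left(-2\right) 4 = -8$)
$D{\left(R,c \right)} = -8 - R$
$z = -65$ ($z = 5 \left(-8 - \left(-1\right) \left(-5\right)\right) = 5 \left(-8 - 5\right) = 5 \left(-13\right) = -65$)
$r{\left(L \right)} = 17$ ($r{\left(L \right)} = 3 + 14 = 17$)
$u{\left(q,o \right)} = 17$
$v{\left(N,X \right)} = N + X$
$\frac{- u{\left(636,-639 \right)} + 2310116}{4337728 + v{\left(1718,-636 \right)}} = \frac{\left(-1\right) 17 + 2310116}{4337728 + \left(1718 - 636\right)} = \frac{-17 + 2310116}{4337728 + 1082} = \frac{2310099}{4338810} = 2310099 \cdot \frac{1}{4338810} = \frac{770033}{1446270}$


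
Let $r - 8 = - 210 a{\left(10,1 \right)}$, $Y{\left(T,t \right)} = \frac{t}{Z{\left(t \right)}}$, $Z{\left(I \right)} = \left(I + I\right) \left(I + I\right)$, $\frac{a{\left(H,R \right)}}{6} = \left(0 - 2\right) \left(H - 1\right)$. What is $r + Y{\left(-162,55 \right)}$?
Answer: $\frac{4991361}{220} \approx 22688.0$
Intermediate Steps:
$a{\left(H,R \right)} = 12 - 12 H$ ($a{\left(H,R \right)} = 6 \left(0 - 2\right) \left(H - 1\right) = 6 \left(- 2 \left(-1 + H\right)\right) = 6 \left(2 - 2 H\right) = 12 - 12 H$)
$Z{\left(I \right)} = 4 I^{2}$ ($Z{\left(I \right)} = 2 I 2 I = 4 I^{2}$)
$Y{\left(T,t \right)} = \frac{1}{4 t}$ ($Y{\left(T,t \right)} = \frac{t}{4 t^{2}} = t \frac{1}{4 t^{2}} = \frac{1}{4 t}$)
$r = 22688$ ($r = 8 - 210 \left(12 - 120\right) = 8 - -22680 = 8 + 22680 = 22688$)
$r + Y{\left(-162,55 \right)} = 22688 + \frac{1}{4 \cdot 55} = 22688 + \frac{1}{4} \cdot \frac{1}{55} = 22688 + \frac{1}{220} = \frac{4991361}{220}$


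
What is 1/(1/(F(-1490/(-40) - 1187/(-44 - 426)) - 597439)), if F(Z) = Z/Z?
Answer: -597438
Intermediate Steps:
F(Z) = 1
1/(1/(F(-1490/(-40) - 1187/(-44 - 426)) - 597439)) = 1/(1/(1 - 597439)) = 1/(1/(-597438)) = 1/(-1/597438) = -597438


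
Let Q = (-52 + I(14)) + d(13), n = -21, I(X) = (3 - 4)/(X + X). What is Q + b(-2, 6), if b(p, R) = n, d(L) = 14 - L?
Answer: -2017/28 ≈ -72.036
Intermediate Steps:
I(X) = -1/(2*X)
b(p, R) = -21
Q = -1429/28 (Q = (-52 - ½/14) + (14 - 1*13) = (-52 - ½*1/14) + (14 - 13) = (-52 - 1/28) + 1 = -1457/28 + 1 = -1429/28 ≈ -51.036)
Q + b(-2, 6) = -1429/28 - 21 = -2017/28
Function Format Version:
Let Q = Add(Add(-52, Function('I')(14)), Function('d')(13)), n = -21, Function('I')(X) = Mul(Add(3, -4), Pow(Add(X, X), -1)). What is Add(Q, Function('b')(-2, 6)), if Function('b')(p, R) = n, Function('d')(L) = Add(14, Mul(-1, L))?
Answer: Rational(-2017, 28) ≈ -72.036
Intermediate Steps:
Function('I')(X) = Mul(Rational(-1, 2), Pow(X, -1)) (Function('I')(X) = Mul(-1, Pow(Mul(2, X), -1)) = Mul(-1, Mul(Rational(1, 2), Pow(X, -1))) = Mul(Rational(-1, 2), Pow(X, -1)))
Function('b')(p, R) = -21
Q = Rational(-1429, 28) (Q = Add(Add(-52, Mul(Rational(-1, 2), Pow(14, -1))), Add(14, Mul(-1, 13))) = Add(Add(-52, Mul(Rational(-1, 2), Rational(1, 14))), Add(14, -13)) = Add(Add(-52, Rational(-1, 28)), 1) = Add(Rational(-1457, 28), 1) = Rational(-1429, 28) ≈ -51.036)
Add(Q, Function('b')(-2, 6)) = Add(Rational(-1429, 28), -21) = Rational(-2017, 28)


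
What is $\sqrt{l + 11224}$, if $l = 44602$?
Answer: $\sqrt{55826} \approx 236.28$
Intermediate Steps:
$\sqrt{l + 11224} = \sqrt{44602 + 11224} = \sqrt{55826}$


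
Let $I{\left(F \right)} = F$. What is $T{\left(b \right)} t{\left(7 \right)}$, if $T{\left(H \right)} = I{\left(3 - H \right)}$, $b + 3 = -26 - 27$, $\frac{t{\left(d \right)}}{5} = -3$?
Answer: $-885$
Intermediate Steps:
$t{\left(d \right)} = -15$ ($t{\left(d \right)} = 5 \left(-3\right) = -15$)
$b = -56$ ($b = -3 - 53 = -56$)
$T{\left(H \right)} = 3 - H$
$T{\left(b \right)} t{\left(7 \right)} = \left(3 - -56\right) \left(-15\right) = \left(3 + 56\right) \left(-15\right) = 59 \left(-15\right) = -885$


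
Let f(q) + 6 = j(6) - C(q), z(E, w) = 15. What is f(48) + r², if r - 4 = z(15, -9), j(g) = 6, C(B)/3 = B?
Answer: 217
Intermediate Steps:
C(B) = 3*B
r = 19 (r = 4 + 15 = 19)
f(q) = -3*q (f(q) = -6 + (6 - 3*q) = -3*q)
f(48) + r² = -3*48 + 19² = -144 + 361 = 217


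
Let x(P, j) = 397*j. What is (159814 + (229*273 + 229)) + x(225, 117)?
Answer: 269009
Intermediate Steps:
(159814 + (229*273 + 229)) + x(225, 117) = (159814 + (229*273 + 229)) + 397*117 = (159814 + (62517 + 229)) + 46449 = (159814 + 62746) + 46449 = 222560 + 46449 = 269009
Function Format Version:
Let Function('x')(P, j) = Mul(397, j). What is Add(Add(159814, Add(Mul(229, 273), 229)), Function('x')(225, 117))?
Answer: 269009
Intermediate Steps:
Add(Add(159814, Add(Mul(229, 273), 229)), Function('x')(225, 117)) = Add(Add(159814, Add(Mul(229, 273), 229)), Mul(397, 117)) = Add(Add(159814, Add(62517, 229)), 46449) = Add(Add(159814, 62746), 46449) = Add(222560, 46449) = 269009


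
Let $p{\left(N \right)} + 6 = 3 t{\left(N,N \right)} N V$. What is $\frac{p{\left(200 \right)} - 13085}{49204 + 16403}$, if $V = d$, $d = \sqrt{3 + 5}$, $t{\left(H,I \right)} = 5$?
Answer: $- \frac{689}{3453} + \frac{2000 \sqrt{2}}{21869} \approx -0.070202$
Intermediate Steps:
$d = 2 \sqrt{2}$ ($d = \sqrt{8} = 2 \sqrt{2} \approx 2.8284$)
$V = 2 \sqrt{2} \approx 2.8284$
$p{\left(N \right)} = -6 + 30 N \sqrt{2}$ ($p{\left(N \right)} = -6 + 3 \cdot 5 N 2 \sqrt{2} = -6 + 15 N 2 \sqrt{2} = -6 + 30 N \sqrt{2}$)
$\frac{p{\left(200 \right)} - 13085}{49204 + 16403} = \frac{\left(-6 + 30 \cdot 200 \sqrt{2}\right) - 13085}{49204 + 16403} = \frac{\left(-6 + 6000 \sqrt{2}\right) - 13085}{65607} = \left(\left(-6 + 6000 \sqrt{2}\right) - 13085\right) \frac{1}{65607} = \left(-13091 + 6000 \sqrt{2}\right) \frac{1}{65607} = - \frac{689}{3453} + \frac{2000 \sqrt{2}}{21869}$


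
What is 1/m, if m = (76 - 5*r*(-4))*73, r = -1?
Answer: 1/4088 ≈ 0.00024462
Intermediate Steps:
m = 4088 (m = (76 - 5*(-1)*(-4))*73 = (76 + 5*(-4))*73 = (76 - 20)*73 = 56*73 = 4088)
1/m = 1/4088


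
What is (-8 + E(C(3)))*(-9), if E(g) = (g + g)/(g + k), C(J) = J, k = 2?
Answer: 306/5 ≈ 61.200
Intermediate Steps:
E(g) = 2*g/(2 + g) (E(g) = (g + g)/(g + 2) = (2*g)/(2 + g) = 2*g/(2 + g))
(-8 + E(C(3)))*(-9) = (-8 + 2*3/(2 + 3))*(-9) = (-8 + 2*3/5)*(-9) = (-8 + 2*3*(⅕))*(-9) = (-8 + 6/5)*(-9) = -34/5*(-9) = 306/5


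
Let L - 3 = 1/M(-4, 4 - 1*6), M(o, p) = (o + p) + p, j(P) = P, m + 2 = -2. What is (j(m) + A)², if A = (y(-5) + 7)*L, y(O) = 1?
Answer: 361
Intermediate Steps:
m = -4 (m = -2 - 2 = -4)
M(o, p) = o + 2*p
L = 23/8 (L = 3 + 1/(-4 + 2*(4 - 1*6)) = 3 + 1/(-4 + 2*(4 - 6)) = 3 + 1/(-4 + 2*(-2)) = 3 + 1/(-4 - 4) = 3 + 1/(-8) = 3 - ⅛ = 23/8 ≈ 2.8750)
A = 23 (A = (1 + 7)*(23/8) = 8*(23/8) = 23)
(j(m) + A)² = (-4 + 23)² = 19² = 361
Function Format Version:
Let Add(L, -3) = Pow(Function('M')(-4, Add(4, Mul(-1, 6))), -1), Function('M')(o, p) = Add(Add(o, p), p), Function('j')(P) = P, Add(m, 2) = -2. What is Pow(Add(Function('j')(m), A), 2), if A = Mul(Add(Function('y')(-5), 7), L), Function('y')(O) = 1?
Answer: 361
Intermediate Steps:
m = -4 (m = Add(-2, -2) = -4)
Function('M')(o, p) = Add(o, Mul(2, p))
L = Rational(23, 8) (L = Add(3, Pow(Add(-4, Mul(2, Add(4, Mul(-1, 6)))), -1)) = Add(3, Pow(Add(-4, Mul(2, Add(4, -6))), -1)) = Add(3, Pow(Add(-4, Mul(2, -2)), -1)) = Add(3, Pow(Add(-4, -4), -1)) = Add(3, Pow(-8, -1)) = Add(3, Rational(-1, 8)) = Rational(23, 8) ≈ 2.8750)
A = 23 (A = Mul(Add(1, 7), Rational(23, 8)) = Mul(8, Rational(23, 8)) = 23)
Pow(Add(Function('j')(m), A), 2) = Pow(Add(-4, 23), 2) = Pow(19, 2) = 361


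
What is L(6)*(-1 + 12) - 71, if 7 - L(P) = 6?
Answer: -60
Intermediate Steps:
L(P) = 1 (L(P) = 7 - 1*6 = 7 - 6 = 1)
L(6)*(-1 + 12) - 71 = 1*(-1 + 12) - 71 = 1*11 - 71 = 11 - 71 = -60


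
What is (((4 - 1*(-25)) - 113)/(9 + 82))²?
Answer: 144/169 ≈ 0.85207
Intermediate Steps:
(((4 - 1*(-25)) - 113)/(9 + 82))² = (((4 + 25) - 113)/91)² = ((29 - 113)*(1/91))² = (-84*1/91)² = (-12/13)² = 144/169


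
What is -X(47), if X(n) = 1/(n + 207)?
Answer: -1/254 ≈ -0.0039370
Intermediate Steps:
X(n) = 1/(207 + n)
-X(47) = -1/(207 + 47) = -1/254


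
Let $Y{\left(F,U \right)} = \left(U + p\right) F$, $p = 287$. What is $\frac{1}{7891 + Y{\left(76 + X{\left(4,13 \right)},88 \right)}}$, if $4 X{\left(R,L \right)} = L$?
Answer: $\frac{4}{150439} \approx 2.6589 \cdot 10^{-5}$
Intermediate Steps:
$X{\left(R,L \right)} = \frac{L}{4}$
$Y{\left(F,U \right)} = F \left(287 + U\right)$ ($Y{\left(F,U \right)} = \left(U + 287\right) F = \left(287 + U\right) F = F \left(287 + U\right)$)
$\frac{1}{7891 + Y{\left(76 + X{\left(4,13 \right)},88 \right)}} = \frac{1}{7891 + \left(76 + \frac{1}{4} \cdot 13\right) \left(287 + 88\right)} = \frac{1}{7891 + \left(76 + \frac{13}{4}\right) 375} = \frac{1}{7891 + \frac{317}{4} \cdot 375} = \frac{1}{7891 + \frac{118875}{4}} = \frac{1}{\frac{150439}{4}} = \frac{4}{150439}$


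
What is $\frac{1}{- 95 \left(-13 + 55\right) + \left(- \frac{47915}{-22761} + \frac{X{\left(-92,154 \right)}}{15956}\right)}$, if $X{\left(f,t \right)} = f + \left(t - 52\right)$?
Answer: $- \frac{181587258}{724150779745} \approx -0.00025076$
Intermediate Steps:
$X{\left(f,t \right)} = -52 + f + t$ ($X{\left(f,t \right)} = f + \left(-52 + t\right) = -52 + f + t$)
$\frac{1}{- 95 \left(-13 + 55\right) + \left(- \frac{47915}{-22761} + \frac{X{\left(-92,154 \right)}}{15956}\right)} = \frac{1}{- 95 \left(-13 + 55\right) + \left(- \frac{47915}{-22761} + \frac{-52 - 92 + 154}{15956}\right)} = \frac{1}{\left(-95\right) 42 + \left(\left(-47915\right) \left(- \frac{1}{22761}\right) + 10 \cdot \frac{1}{15956}\right)} = \frac{1}{-3990 + \left(\frac{47915}{22761} + \frac{5}{7978}\right)} = \frac{1}{-3990 + \frac{382379675}{181587258}} = \frac{1}{- \frac{724150779745}{181587258}} = - \frac{181587258}{724150779745}$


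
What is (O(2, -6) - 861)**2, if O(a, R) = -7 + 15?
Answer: 727609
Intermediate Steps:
O(a, R) = 8
(O(2, -6) - 861)**2 = (8 - 861)**2 = (-853)**2 = 727609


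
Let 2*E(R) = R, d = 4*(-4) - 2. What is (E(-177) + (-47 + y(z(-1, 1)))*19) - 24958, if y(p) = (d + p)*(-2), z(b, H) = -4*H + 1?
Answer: -50283/2 ≈ -25142.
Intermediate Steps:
d = -18 (d = -16 - 2 = -18)
E(R) = R/2
z(b, H) = 1 - 4*H
y(p) = 36 - 2*p (y(p) = (-18 + p)*(-2) = 36 - 2*p)
(E(-177) + (-47 + y(z(-1, 1)))*19) - 24958 = ((½)*(-177) + (-47 + (36 - 2*(1 - 4*1)))*19) - 24958 = (-177/2 + (-47 + (36 - 2*(1 - 4)))*19) - 24958 = (-177/2 + (-47 + (36 - 2*(-3)))*19) - 24958 = (-177/2 + (-47 + (36 + 6))*19) - 24958 = (-177/2 + (-47 + 42)*19) - 24958 = (-177/2 - 5*19) - 24958 = (-177/2 - 95) - 24958 = -367/2 - 24958 = -50283/2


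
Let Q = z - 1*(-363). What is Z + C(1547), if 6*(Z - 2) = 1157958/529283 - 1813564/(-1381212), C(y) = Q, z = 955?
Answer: 1448122839892007/1096578046494 ≈ 1320.6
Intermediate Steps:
Q = 1318 (Q = 955 - 1*(-363) = 955 + 363 = 1318)
C(y) = 1318
Z = 2832974612915/1096578046494 (Z = 2 + (1157958/529283 - 1813564/(-1381212))/6 = 2 + (1157958*(1/529283) - 1813564*(-1/1381212))/6 = 2 + (1157958/529283 + 453391/345303)/6 = 2 + (⅙)*(639818519927/182763007749) = 2 + 639818519927/1096578046494 = 2832974612915/1096578046494 ≈ 2.5835)
Z + C(1547) = 2832974612915/1096578046494 + 1318 = 1448122839892007/1096578046494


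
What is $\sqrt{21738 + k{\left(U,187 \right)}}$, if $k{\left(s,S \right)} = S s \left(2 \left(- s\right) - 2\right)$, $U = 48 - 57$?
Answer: $i \sqrt{5190} \approx 72.042 i$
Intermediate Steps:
$U = -9$ ($U = 48 - 57 = -9$)
$k{\left(s,S \right)} = S s \left(-2 - 2 s\right)$ ($k{\left(s,S \right)} = S s \left(- 2 s - 2\right) = S s \left(-2 - 2 s\right)$)
$\sqrt{21738 + k{\left(U,187 \right)}} = \sqrt{21738 - 374 \left(-9\right) \left(1 - 9\right)} = \sqrt{21738 - 374 \left(-9\right) \left(-8\right)} = \sqrt{21738 - 26928} = \sqrt{-5190} = i \sqrt{5190}$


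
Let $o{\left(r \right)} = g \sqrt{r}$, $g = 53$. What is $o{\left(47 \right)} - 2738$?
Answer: $-2738 + 53 \sqrt{47} \approx -2374.6$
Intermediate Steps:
$o{\left(r \right)} = 53 \sqrt{r}$
$o{\left(47 \right)} - 2738 = 53 \sqrt{47} - 2738 = -2738 + 53 \sqrt{47}$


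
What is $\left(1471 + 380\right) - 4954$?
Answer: $-3103$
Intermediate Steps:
$\left(1471 + 380\right) - 4954 = 1851 - 4954 = -3103$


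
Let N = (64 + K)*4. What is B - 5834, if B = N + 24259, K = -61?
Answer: 18437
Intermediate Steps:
N = 12 (N = (64 - 61)*4 = 3*4 = 12)
B = 24271 (B = 12 + 24259 = 24271)
B - 5834 = 24271 - 5834 = 18437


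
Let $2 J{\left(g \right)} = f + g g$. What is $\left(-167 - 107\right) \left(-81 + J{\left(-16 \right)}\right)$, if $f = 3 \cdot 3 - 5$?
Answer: $-13426$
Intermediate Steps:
$f = 4$ ($f = 9 - 5 = 4$)
$J{\left(g \right)} = 2 + \frac{g^{2}}{2}$ ($J{\left(g \right)} = \frac{4 + g g}{2} = \frac{4 + g^{2}}{2} = 2 + \frac{g^{2}}{2}$)
$\left(-167 - 107\right) \left(-81 + J{\left(-16 \right)}\right) = \left(-167 - 107\right) \left(-81 + \left(2 + \frac{\left(-16\right)^{2}}{2}\right)\right) = - 274 \left(-81 + \left(2 + \frac{1}{2} \cdot 256\right)\right) = - 274 \left(-81 + \left(2 + 128\right)\right) = - 274 \left(-81 + 130\right) = \left(-274\right) 49 = -13426$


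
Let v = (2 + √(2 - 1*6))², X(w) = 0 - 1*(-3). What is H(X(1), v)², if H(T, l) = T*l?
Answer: -576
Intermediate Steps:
X(w) = 3 (X(w) = 0 + 3 = 3)
v = (2 + 2*I)² (v = (2 + √(2 - 6))² = (2 + √(-4))² = (2 + 2*I)² ≈ 8.0*I)
H(X(1), v)² = (3*(8*I))² = (24*I)² = -576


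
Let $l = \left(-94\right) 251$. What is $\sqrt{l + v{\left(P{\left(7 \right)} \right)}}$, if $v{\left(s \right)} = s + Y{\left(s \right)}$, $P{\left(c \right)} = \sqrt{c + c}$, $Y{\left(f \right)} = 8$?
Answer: $\sqrt{-23586 + \sqrt{14}} \approx 153.57 i$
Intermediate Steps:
$P{\left(c \right)} = \sqrt{2} \sqrt{c}$ ($P{\left(c \right)} = \sqrt{2 c} = \sqrt{2} \sqrt{c}$)
$l = -23594$
$v{\left(s \right)} = 8 + s$ ($v{\left(s \right)} = s + 8 = 8 + s$)
$\sqrt{l + v{\left(P{\left(7 \right)} \right)}} = \sqrt{-23594 + \left(8 + \sqrt{2} \sqrt{7}\right)} = \sqrt{-23594 + \left(8 + \sqrt{14}\right)} = \sqrt{-23586 + \sqrt{14}}$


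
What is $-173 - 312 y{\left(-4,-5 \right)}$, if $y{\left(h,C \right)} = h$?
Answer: $1075$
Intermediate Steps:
$-173 - 312 y{\left(-4,-5 \right)} = -173 - -1248 = -173 + 1248 = 1075$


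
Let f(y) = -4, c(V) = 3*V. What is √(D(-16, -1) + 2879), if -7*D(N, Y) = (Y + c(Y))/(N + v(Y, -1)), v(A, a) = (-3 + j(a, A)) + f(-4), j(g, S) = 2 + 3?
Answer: 5*√50785/21 ≈ 53.656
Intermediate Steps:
j(g, S) = 5
v(A, a) = -2 (v(A, a) = (-3 + 5) - 4 = 2 - 4 = -2)
D(N, Y) = -4*Y/(7*(-2 + N)) (D(N, Y) = -(Y + 3*Y)/(7*(N - 2)) = -4*Y/(7*(-2 + N)))
√(D(-16, -1) + 2879) = √(-4*(-1)/(-14 + 7*(-16)) + 2879) = √(-4*(-1)/(-14 - 112) + 2879) = √(-4*(-1)/(-126) + 2879) = √(-4*(-1)*(-1/126) + 2879) = √(-2/63 + 2879) = √(181375/63) = 5*√50785/21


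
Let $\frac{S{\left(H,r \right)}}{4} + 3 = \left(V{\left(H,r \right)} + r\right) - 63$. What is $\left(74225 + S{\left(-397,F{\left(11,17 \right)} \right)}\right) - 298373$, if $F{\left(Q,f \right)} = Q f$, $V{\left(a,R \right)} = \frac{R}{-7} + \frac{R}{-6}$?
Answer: $- \frac{4701806}{21} \approx -2.239 \cdot 10^{5}$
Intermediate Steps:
$V{\left(a,R \right)} = - \frac{13 R}{42}$ ($V{\left(a,R \right)} = R \left(- \frac{1}{7}\right) + R \left(- \frac{1}{6}\right) = - \frac{R}{7} - \frac{R}{6} = - \frac{13 R}{42}$)
$S{\left(H,r \right)} = -264 + \frac{58 r}{21}$ ($S{\left(H,r \right)} = -12 + 4 \left(\left(- \frac{13 r}{42} + r\right) - 63\right) = -12 + 4 \left(\frac{29 r}{42} - 63\right) = -12 + 4 \left(-63 + \frac{29 r}{42}\right) = -12 + \left(-252 + \frac{58 r}{21}\right) = -264 + \frac{58 r}{21}$)
$\left(74225 + S{\left(-397,F{\left(11,17 \right)} \right)}\right) - 298373 = \left(74225 - \left(264 - \frac{58 \cdot 11 \cdot 17}{21}\right)\right) - 298373 = \left(74225 + \left(-264 + \frac{58}{21} \cdot 187\right)\right) - 298373 = \left(74225 + \left(-264 + \frac{10846}{21}\right)\right) - 298373 = \left(74225 + \frac{5302}{21}\right) - 298373 = \frac{1564027}{21} - 298373 = - \frac{4701806}{21}$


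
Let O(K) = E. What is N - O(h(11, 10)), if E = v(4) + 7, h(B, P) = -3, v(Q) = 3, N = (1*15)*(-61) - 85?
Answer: -1010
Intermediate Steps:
N = -1000 (N = 15*(-61) - 85 = -915 - 85 = -1000)
E = 10 (E = 3 + 7 = 10)
O(K) = 10
N - O(h(11, 10)) = -1000 - 1*10 = -1000 - 10 = -1010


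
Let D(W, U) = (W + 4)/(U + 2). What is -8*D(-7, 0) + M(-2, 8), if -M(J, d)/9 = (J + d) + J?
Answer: -24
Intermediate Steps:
M(J, d) = -18*J - 9*d (M(J, d) = -9*((J + d) + J) = -9*(d + 2*J) = -18*J - 9*d)
D(W, U) = (4 + W)/(2 + U)
-8*D(-7, 0) + M(-2, 8) = -8*(4 - 7)/(2 + 0) + (-18*(-2) - 9*8) = -8*(-3)/2 + (36 - 72) = -4*(-3) - 36 = -8*(-3/2) - 36 = 12 - 36 = -24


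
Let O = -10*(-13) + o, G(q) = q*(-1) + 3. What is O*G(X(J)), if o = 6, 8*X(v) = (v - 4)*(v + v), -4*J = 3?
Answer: 2295/8 ≈ 286.88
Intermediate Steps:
J = -¾ (J = -¼*3 = -¾ ≈ -0.75000)
X(v) = v*(-4 + v)/4 (X(v) = ((v - 4)*(v + v))/8 = ((-4 + v)*(2*v))/8 = (2*v*(-4 + v))/8 = v*(-4 + v)/4)
G(q) = 3 - q (G(q) = -q + 3 = 3 - q)
O = 136 (O = -10*(-13) + 6 = 130 + 6 = 136)
O*G(X(J)) = 136*(3 - (-3)*(-4 - ¾)/(4*4)) = 136*(3 - (-3)*(-19)/(4*4*4)) = 136*(3 - 1*57/64) = 136*(3 - 57/64) = 136*(135/64) = 2295/8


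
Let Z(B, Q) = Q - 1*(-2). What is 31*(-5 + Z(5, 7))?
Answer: 124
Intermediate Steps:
Z(B, Q) = 2 + Q (Z(B, Q) = Q + 2 = 2 + Q)
31*(-5 + Z(5, 7)) = 31*(-5 + (2 + 7)) = 31*(-5 + 9) = 31*4 = 124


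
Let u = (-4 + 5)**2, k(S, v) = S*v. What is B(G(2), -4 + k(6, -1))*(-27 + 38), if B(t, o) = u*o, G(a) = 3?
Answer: -110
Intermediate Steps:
u = 1 (u = 1**2 = 1)
B(t, o) = o (B(t, o) = 1*o = o)
B(G(2), -4 + k(6, -1))*(-27 + 38) = (-4 + 6*(-1))*(-27 + 38) = (-4 - 6)*11 = -10*11 = -110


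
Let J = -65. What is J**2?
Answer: 4225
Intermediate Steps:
J**2 = (-65)**2 = 4225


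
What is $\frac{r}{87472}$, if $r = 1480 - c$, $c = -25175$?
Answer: $\frac{26655}{87472} \approx 0.30473$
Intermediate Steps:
$r = 26655$ ($r = 1480 - -25175 = 1480 + 25175 = 26655$)
$\frac{r}{87472} = \frac{26655}{87472}$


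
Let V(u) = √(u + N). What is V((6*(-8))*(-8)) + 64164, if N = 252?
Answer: 64164 + 2*√159 ≈ 64189.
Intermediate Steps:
V(u) = √(252 + u) (V(u) = √(u + 252) = √(252 + u))
V((6*(-8))*(-8)) + 64164 = √(252 + (6*(-8))*(-8)) + 64164 = √(252 - 48*(-8)) + 64164 = √(252 + 384) + 64164 = √636 + 64164 = 2*√159 + 64164 = 64164 + 2*√159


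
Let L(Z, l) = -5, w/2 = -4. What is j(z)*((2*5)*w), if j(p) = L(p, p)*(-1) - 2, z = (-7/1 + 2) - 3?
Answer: -240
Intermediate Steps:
w = -8 (w = 2*(-4) = -8)
z = -8 (z = (-7*1 + 2) - 3 = (-7 + 2) - 3 = -5 - 3 = -8)
j(p) = 3 (j(p) = -5*(-1) - 2 = 5 - 2 = 3)
j(z)*((2*5)*w) = 3*((2*5)*(-8)) = 3*(10*(-8)) = 3*(-80) = -240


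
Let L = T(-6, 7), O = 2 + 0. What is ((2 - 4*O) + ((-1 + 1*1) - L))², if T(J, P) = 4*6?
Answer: 900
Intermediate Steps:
O = 2
T(J, P) = 24
L = 24
((2 - 4*O) + ((-1 + 1*1) - L))² = ((2 - 4*2) + ((-1 + 1*1) - 1*24))² = ((2 - 8) + ((-1 + 1) - 24))² = (-6 + (0 - 24))² = (-6 - 24)² = (-30)² = 900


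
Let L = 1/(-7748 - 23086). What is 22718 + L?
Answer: 700486811/30834 ≈ 22718.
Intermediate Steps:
L = -1/30834 (L = 1/(-30834) = -1/30834 ≈ -3.2432e-5)
22718 + L = 22718 - 1/30834 = 700486811/30834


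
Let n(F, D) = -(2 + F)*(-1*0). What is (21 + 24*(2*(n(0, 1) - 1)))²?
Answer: 729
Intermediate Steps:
n(F, D) = 0 (n(F, D) = -(2 + F)*0 = -1*0 = 0)
(21 + 24*(2*(n(0, 1) - 1)))² = (21 + 24*(2*(0 - 1)))² = (21 + 24*(2*(-1)))² = (21 + 24*(-2))² = (21 - 48)² = (-27)² = 729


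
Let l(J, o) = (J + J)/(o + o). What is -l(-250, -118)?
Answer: -125/59 ≈ -2.1186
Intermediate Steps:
l(J, o) = J/o (l(J, o) = (2*J)/((2*o)) = (2*J)*(1/(2*o)) = J/o)
-l(-250, -118) = -(-250)/(-118) = -(-250)*(-1)/118 = -1*125/59 = -125/59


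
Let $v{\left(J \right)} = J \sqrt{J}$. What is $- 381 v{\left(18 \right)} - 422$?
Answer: $-422 - 20574 \sqrt{2} \approx -29518.0$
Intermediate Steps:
$v{\left(J \right)} = J^{\frac{3}{2}}$
$- 381 v{\left(18 \right)} - 422 = - 381 \cdot 18^{\frac{3}{2}} - 422 = - 381 \cdot 54 \sqrt{2} - 422 = - 20574 \sqrt{2} - 422 = -422 - 20574 \sqrt{2}$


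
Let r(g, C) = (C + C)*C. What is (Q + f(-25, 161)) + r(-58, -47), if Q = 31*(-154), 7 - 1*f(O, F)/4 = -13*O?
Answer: -1628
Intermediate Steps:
r(g, C) = 2*C² (r(g, C) = (2*C)*C = 2*C²)
f(O, F) = 28 + 52*O (f(O, F) = 28 - (-52)*O = 28 + 52*O)
Q = -4774
(Q + f(-25, 161)) + r(-58, -47) = (-4774 + (28 + 52*(-25))) + 2*(-47)² = (-4774 + (28 - 1300)) + 2*2209 = (-4774 - 1272) + 4418 = -6046 + 4418 = -1628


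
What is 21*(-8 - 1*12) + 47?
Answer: -373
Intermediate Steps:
21*(-8 - 1*12) + 47 = 21*(-8 - 12) + 47 = 21*(-20) + 47 = -420 + 47 = -373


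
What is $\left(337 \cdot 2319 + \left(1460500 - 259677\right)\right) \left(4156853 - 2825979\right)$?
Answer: $2638226132924$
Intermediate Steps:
$\left(337 \cdot 2319 + \left(1460500 - 259677\right)\right) \left(4156853 - 2825979\right) = \left(781503 + \left(1460500 - 259677\right)\right) 1330874 = \left(781503 + 1200823\right) 1330874 = 1982326 \cdot 1330874 = 2638226132924$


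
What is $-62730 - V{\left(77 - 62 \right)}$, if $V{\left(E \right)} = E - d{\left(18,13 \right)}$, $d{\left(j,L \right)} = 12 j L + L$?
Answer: $-59924$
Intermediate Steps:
$d{\left(j,L \right)} = L + 12 L j$ ($d{\left(j,L \right)} = 12 L j + L = L + 12 L j$)
$V{\left(E \right)} = -2821 + E$ ($V{\left(E \right)} = E - 13 \left(1 + 12 \cdot 18\right) = E - 13 \left(1 + 216\right) = E - 13 \cdot 217 = E - 2821 = -2821 + E$)
$-62730 - V{\left(77 - 62 \right)} = -62730 - \left(-2821 + \left(77 - 62\right)\right) = -62730 - \left(-2821 + 15\right) = -62730 - -2806 = -62730 + 2806 = -59924$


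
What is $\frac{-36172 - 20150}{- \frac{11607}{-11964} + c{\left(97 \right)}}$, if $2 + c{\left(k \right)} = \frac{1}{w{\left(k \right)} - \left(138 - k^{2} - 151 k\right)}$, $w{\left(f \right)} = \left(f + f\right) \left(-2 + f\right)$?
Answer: $\frac{594492170958}{10869953} \approx 54691.0$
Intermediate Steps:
$w{\left(f \right)} = 2 f \left(-2 + f\right)$
$c{\left(k \right)} = -2 + \frac{1}{-138 + k^{2} + 151 k + 2 k \left(-2 + k\right)}$ ($c{\left(k \right)} = -2 + \frac{1}{2 k \left(-2 + k\right) - \left(138 - k^{2} - 151 k\right)} = -2 + \frac{1}{2 k \left(-2 + k\right) + \left(-138 + k^{2} + 151 k\right)} = -2 + \frac{1}{-138 + k^{2} + 151 k + 2 k \left(-2 + k\right)}$)
$\frac{-36172 - 20150}{- \frac{11607}{-11964} + c{\left(97 \right)}} = \frac{-36172 - 20150}{- \frac{11607}{-11964} + \frac{277 - 28518 - 6 \cdot 97^{2}}{3 \left(-46 + 97^{2} + 49 \cdot 97\right)}} = - \frac{56322}{\left(-11607\right) \left(- \frac{1}{11964}\right) + \frac{277 - 28518 - 56454}{3 \left(-46 + 9409 + 4753\right)}} = - \frac{56322}{\frac{3869}{3988} + \frac{277 - 28518 - 56454}{3 \cdot 14116}} = - \frac{56322}{\frac{3869}{3988} + \frac{1}{3} \cdot \frac{1}{14116} \left(-84695\right)} = - \frac{56322}{\frac{3869}{3988} - \frac{84695}{42348}} = - \frac{56322}{- \frac{10869953}{10555239}} = \left(-56322\right) \left(- \frac{10555239}{10869953}\right) = \frac{594492170958}{10869953}$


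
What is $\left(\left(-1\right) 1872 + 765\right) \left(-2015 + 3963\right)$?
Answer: $-2156436$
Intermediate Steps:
$\left(\left(-1\right) 1872 + 765\right) \left(-2015 + 3963\right) = \left(-1872 + 765\right) 1948 = \left(-1107\right) 1948 = -2156436$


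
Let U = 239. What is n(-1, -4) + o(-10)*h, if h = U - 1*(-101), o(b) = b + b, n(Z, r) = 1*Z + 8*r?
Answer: -6833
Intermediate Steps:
n(Z, r) = Z + 8*r
o(b) = 2*b
h = 340 (h = 239 - 1*(-101) = 239 + 101 = 340)
n(-1, -4) + o(-10)*h = (-1 + 8*(-4)) + (2*(-10))*340 = (-1 - 32) - 20*340 = -33 - 6800 = -6833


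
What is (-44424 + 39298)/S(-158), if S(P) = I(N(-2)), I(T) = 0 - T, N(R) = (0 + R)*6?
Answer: -2563/6 ≈ -427.17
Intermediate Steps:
N(R) = 6*R (N(R) = R*6 = 6*R)
I(T) = -T
S(P) = 12 (S(P) = -6*(-2) = -1*(-12) = 12)
(-44424 + 39298)/S(-158) = (-44424 + 39298)/12 = -5126*1/12 = -2563/6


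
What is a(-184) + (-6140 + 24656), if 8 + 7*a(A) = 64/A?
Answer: 2980884/161 ≈ 18515.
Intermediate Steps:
a(A) = -8/7 + 64/(7*A) (a(A) = -8/7 + (64/A)/7 = -8/7 + 64/(7*A))
a(-184) + (-6140 + 24656) = (8/7)*(8 - 1*(-184))/(-184) + (-6140 + 24656) = (8/7)*(-1/184)*(8 + 184) + 18516 = (8/7)*(-1/184)*192 + 18516 = -192/161 + 18516 = 2980884/161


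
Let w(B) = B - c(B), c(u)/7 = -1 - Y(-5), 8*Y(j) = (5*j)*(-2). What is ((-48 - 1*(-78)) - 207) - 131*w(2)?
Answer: -28349/4 ≈ -7087.3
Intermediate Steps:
Y(j) = -5*j/4 (Y(j) = ((5*j)*(-2))/8 = (-10*j)/8 = -5*j/4)
c(u) = -203/4 (c(u) = 7*(-1 - (-5)*(-5)/4) = 7*(-1 - 1*25/4) = 7*(-1 - 25/4) = 7*(-29/4) = -203/4)
w(B) = 203/4 + B (w(B) = B - 1*(-203/4) = B + 203/4 = 203/4 + B)
((-48 - 1*(-78)) - 207) - 131*w(2) = ((-48 - 1*(-78)) - 207) - 131*(203/4 + 2) = ((-48 + 78) - 207) - 131*211/4 = (30 - 207) - 27641/4 = -177 - 27641/4 = -28349/4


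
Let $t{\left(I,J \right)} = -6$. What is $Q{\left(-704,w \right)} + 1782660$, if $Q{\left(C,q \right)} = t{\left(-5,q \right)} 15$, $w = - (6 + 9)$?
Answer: $1782570$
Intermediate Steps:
$w = -15$ ($w = \left(-1\right) 15 = -15$)
$Q{\left(C,q \right)} = -90$ ($Q{\left(C,q \right)} = \left(-6\right) 15 = -90$)
$Q{\left(-704,w \right)} + 1782660 = -90 + 1782660 = 1782570$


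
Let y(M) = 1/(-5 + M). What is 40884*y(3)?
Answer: -20442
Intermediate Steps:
40884*y(3) = 40884/(-5 + 3) = 40884/(-2) = 40884*(-½) = -20442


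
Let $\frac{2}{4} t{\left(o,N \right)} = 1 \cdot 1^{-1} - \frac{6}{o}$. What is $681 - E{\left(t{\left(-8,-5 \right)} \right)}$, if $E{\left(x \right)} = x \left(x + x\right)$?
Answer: $\frac{1313}{2} \approx 656.5$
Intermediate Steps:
$t{\left(o,N \right)} = 2 - \frac{12}{o}$ ($t{\left(o,N \right)} = 2 \left(1 \cdot 1^{-1} - \frac{6}{o}\right) = 2 \left(1 \cdot 1 - \frac{6}{o}\right) = 2 \left(1 - \frac{6}{o}\right) = 2 - \frac{12}{o}$)
$E{\left(x \right)} = 2 x^{2}$ ($E{\left(x \right)} = x 2 x = 2 x^{2}$)
$681 - E{\left(t{\left(-8,-5 \right)} \right)} = 681 - 2 \left(2 - \frac{12}{-8}\right)^{2} = 681 - 2 \left(2 - - \frac{3}{2}\right)^{2} = 681 - 2 \left(2 + \frac{3}{2}\right)^{2} = 681 - 2 \left(\frac{7}{2}\right)^{2} = 681 - 2 \cdot \frac{49}{4} = 681 - \frac{49}{2} = \frac{1313}{2}$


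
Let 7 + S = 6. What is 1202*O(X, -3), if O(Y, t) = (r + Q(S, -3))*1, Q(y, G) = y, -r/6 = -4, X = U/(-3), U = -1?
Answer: 27646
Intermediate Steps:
S = -1 (S = -7 + 6 = -1)
X = ⅓ (X = -1/(-3) = -1*(-⅓) = ⅓ ≈ 0.33333)
r = 24 (r = -6*(-4) = 24)
O(Y, t) = 23 (O(Y, t) = (24 - 1)*1 = 23*1 = 23)
1202*O(X, -3) = 1202*23 = 27646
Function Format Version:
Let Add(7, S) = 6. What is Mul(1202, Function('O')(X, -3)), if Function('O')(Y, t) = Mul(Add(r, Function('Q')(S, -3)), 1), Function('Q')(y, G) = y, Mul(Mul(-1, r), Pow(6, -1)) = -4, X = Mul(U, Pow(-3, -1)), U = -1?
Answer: 27646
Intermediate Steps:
S = -1 (S = Add(-7, 6) = -1)
X = Rational(1, 3) (X = Mul(-1, Pow(-3, -1)) = Mul(-1, Rational(-1, 3)) = Rational(1, 3) ≈ 0.33333)
r = 24 (r = Mul(-6, -4) = 24)
Function('O')(Y, t) = 23 (Function('O')(Y, t) = Mul(Add(24, -1), 1) = Mul(23, 1) = 23)
Mul(1202, Function('O')(X, -3)) = Mul(1202, 23) = 27646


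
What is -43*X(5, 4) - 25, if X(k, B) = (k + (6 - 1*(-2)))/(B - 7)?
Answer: 484/3 ≈ 161.33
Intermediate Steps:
X(k, B) = (8 + k)/(-7 + B) (X(k, B) = (k + (6 + 2))/(-7 + B) = (k + 8)/(-7 + B) = (8 + k)/(-7 + B))
-43*X(5, 4) - 25 = -43*(8 + 5)/(-7 + 4) - 25 = -43*13/(-3) - 25 = -(-43)*13/3 - 25 = -43*(-13/3) - 25 = 559/3 - 25 = 484/3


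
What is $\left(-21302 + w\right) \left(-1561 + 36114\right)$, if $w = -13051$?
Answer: $-1186999209$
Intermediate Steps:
$\left(-21302 + w\right) \left(-1561 + 36114\right) = \left(-21302 - 13051\right) \left(-1561 + 36114\right) = \left(-34353\right) 34553 = -1186999209$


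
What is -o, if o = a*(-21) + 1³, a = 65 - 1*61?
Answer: 83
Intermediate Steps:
a = 4 (a = 65 - 61 = 4)
o = -83 (o = 4*(-21) + 1³ = -84 + 1 = -83)
-o = -1*(-83) = 83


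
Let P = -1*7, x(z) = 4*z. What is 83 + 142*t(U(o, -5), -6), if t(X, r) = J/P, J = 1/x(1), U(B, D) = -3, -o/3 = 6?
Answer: 1091/14 ≈ 77.929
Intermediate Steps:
P = -7
o = -18 (o = -3*6 = -18)
J = ¼ (J = 1/(4*1) = 1/4 = ¼ ≈ 0.25000)
t(X, r) = -1/28 (t(X, r) = (¼)/(-7) = (¼)*(-⅐) = -1/28)
83 + 142*t(U(o, -5), -6) = 83 + 142*(-1/28) = 83 - 71/14 = 1091/14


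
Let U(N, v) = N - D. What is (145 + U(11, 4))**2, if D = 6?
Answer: 22500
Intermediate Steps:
U(N, v) = -6 + N (U(N, v) = N - 1*6 = N - 6 = -6 + N)
(145 + U(11, 4))**2 = (145 + (-6 + 11))**2 = (145 + 5)**2 = 150**2 = 22500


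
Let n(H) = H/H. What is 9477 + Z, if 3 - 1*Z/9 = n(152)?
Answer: 9495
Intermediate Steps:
n(H) = 1
Z = 18 (Z = 27 - 9*1 = 27 - 9 = 18)
9477 + Z = 9477 + 18 = 9495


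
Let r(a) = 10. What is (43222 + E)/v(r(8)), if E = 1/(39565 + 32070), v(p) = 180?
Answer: 3096207971/12894300 ≈ 240.12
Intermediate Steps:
E = 1/71635 ≈ 1.3960e-5
(43222 + E)/v(r(8)) = (43222 + 1/71635)/180 = (3096207971/71635)*(1/180) = 3096207971/12894300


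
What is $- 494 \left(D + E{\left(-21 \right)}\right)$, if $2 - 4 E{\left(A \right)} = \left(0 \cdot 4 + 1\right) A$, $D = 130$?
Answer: $- \frac{134121}{2} \approx -67061.0$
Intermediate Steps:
$E{\left(A \right)} = \frac{1}{2} - \frac{A}{4}$ ($E{\left(A \right)} = \frac{1}{2} - \frac{\left(0 \cdot 4 + 1\right) A}{4} = \frac{1}{2} - \frac{\left(0 + 1\right) A}{4} = \frac{1}{2} - \frac{1 A}{4} = \frac{1}{2} - \frac{A}{4}$)
$- 494 \left(D + E{\left(-21 \right)}\right) = - 494 \left(130 + \left(\frac{1}{2} - - \frac{21}{4}\right)\right) = - 494 \left(130 + \left(\frac{1}{2} + \frac{21}{4}\right)\right) = - 494 \left(130 + \frac{23}{4}\right) = \left(-494\right) \frac{543}{4} = - \frac{134121}{2}$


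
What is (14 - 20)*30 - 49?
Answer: -229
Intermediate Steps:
(14 - 20)*30 - 49 = -6*30 - 49 = -180 - 49 = -229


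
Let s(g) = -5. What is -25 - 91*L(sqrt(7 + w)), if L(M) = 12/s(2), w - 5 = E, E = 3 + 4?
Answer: 967/5 ≈ 193.40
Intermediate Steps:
E = 7
w = 12 (w = 5 + 7 = 12)
L(M) = -12/5 (L(M) = 12/(-5) = 12*(-1/5) = -12/5)
-25 - 91*L(sqrt(7 + w)) = -25 - 91*(-12/5) = -25 + 1092/5 = 967/5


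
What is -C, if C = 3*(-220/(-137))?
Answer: -660/137 ≈ -4.8175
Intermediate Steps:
C = 660/137 (C = 3*(-220*(-1/137)) = 3*(220/137) = 660/137 ≈ 4.8175)
-C = -1*660/137 = -660/137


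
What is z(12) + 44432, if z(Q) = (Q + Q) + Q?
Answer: 44468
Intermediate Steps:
z(Q) = 3*Q (z(Q) = 2*Q + Q = 3*Q)
z(12) + 44432 = 3*12 + 44432 = 36 + 44432 = 44468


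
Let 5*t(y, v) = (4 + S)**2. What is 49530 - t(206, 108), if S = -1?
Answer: 247641/5 ≈ 49528.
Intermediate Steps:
t(y, v) = 9/5 (t(y, v) = (4 - 1)**2/5 = (1/5)*3**2 = (1/5)*9 = 9/5)
49530 - t(206, 108) = 49530 - 1*9/5 = 49530 - 9/5 = 247641/5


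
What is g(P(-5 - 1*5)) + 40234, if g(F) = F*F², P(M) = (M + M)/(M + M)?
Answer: 40235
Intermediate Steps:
P(M) = 1 (P(M) = (2*M)/((2*M)) = (2*M)*(1/(2*M)) = 1)
g(F) = F³
g(P(-5 - 1*5)) + 40234 = 1³ + 40234 = 1 + 40234 = 40235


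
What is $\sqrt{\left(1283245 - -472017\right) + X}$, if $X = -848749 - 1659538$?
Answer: $5 i \sqrt{30121} \approx 867.77 i$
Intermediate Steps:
$X = -2508287$ ($X = -848749 - 1659538 = -2508287$)
$\sqrt{\left(1283245 - -472017\right) + X} = \sqrt{\left(1283245 - -472017\right) - 2508287} = \sqrt{\left(1283245 + 472017\right) - 2508287} = \sqrt{1755262 - 2508287} = \sqrt{-753025} = 5 i \sqrt{30121}$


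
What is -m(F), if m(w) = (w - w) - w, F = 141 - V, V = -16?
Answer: 157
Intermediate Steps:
F = 157 (F = 141 - 1*(-16) = 141 + 16 = 157)
m(w) = -w (m(w) = 0 - w = -w)
-m(F) = -(-1)*157 = -1*(-157) = 157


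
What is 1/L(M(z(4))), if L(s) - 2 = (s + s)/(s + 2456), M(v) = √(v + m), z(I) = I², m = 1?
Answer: 3015951/6031868 - 307*√17/1507967 ≈ 0.49916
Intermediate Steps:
M(v) = √(1 + v) (M(v) = √(v + 1) = √(1 + v))
L(s) = 2 + 2*s/(2456 + s) (L(s) = 2 + (s + s)/(s + 2456) = 2 + (2*s)/(2456 + s) = 2 + 2*s/(2456 + s))
1/L(M(z(4))) = 1/(4*(1228 + √(1 + 4²))/(2456 + √(1 + 4²))) = 1/(4*(1228 + √(1 + 16))/(2456 + √(1 + 16))) = 1/(4*(1228 + √17)/(2456 + √17)) = (2456 + √17)/(4*(1228 + √17))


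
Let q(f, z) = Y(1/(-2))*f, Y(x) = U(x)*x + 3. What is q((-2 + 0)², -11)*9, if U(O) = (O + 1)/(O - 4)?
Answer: 110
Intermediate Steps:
U(O) = (1 + O)/(-4 + O)
Y(x) = 3 + x*(1 + x)/(-4 + x) (Y(x) = ((1 + x)/(-4 + x))*x + 3 = x*(1 + x)/(-4 + x) + 3 = 3 + x*(1 + x)/(-4 + x))
q(f, z) = 55*f/18 (q(f, z) = ((-12 + (1/(-2))² + 4/(-2))/(-4 + 1/(-2)))*f = ((-12 + (-½)² + 4*(-½))/(-4 - ½))*f = ((-12 + ¼ - 2)/(-9/2))*f = (-2/9*(-55/4))*f = 55*f/18)
q((-2 + 0)², -11)*9 = (55*(-2 + 0)²/18)*9 = ((55/18)*(-2)²)*9 = ((55/18)*4)*9 = (110/9)*9 = 110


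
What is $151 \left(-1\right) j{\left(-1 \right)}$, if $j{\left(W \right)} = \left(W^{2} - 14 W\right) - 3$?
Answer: $-1812$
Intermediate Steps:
$j{\left(W \right)} = -3 + W^{2} - 14 W$
$151 \left(-1\right) j{\left(-1 \right)} = 151 \left(-1\right) \left(-3 + \left(-1\right)^{2} - -14\right) = - 151 \left(-3 + 1 + 14\right) = \left(-151\right) 12 = -1812$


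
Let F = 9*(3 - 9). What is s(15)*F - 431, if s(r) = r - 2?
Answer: -1133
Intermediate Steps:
s(r) = -2 + r
F = -54 (F = 9*(-6) = -54)
s(15)*F - 431 = (-2 + 15)*(-54) - 431 = 13*(-54) - 431 = -702 - 431 = -1133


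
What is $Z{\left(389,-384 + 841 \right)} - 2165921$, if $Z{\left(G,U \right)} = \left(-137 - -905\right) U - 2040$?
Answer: $-1816985$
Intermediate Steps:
$Z{\left(G,U \right)} = -2040 + 768 U$ ($Z{\left(G,U \right)} = \left(-137 + 905\right) U - 2040 = 768 U - 2040 = -2040 + 768 U$)
$Z{\left(389,-384 + 841 \right)} - 2165921 = \left(-2040 + 768 \left(-384 + 841\right)\right) - 2165921 = \left(-2040 + 768 \cdot 457\right) - 2165921 = \left(-2040 + 350976\right) - 2165921 = 348936 - 2165921 = -1816985$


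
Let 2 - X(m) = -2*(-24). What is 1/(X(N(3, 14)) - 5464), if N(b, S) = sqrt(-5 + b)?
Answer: -1/5510 ≈ -0.00018149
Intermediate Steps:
X(m) = -46 (X(m) = 2 - (-2)*(-24) = 2 - 1*48 = 2 - 48 = -46)
1/(X(N(3, 14)) - 5464) = 1/(-46 - 5464) = 1/(-5510) = -1/5510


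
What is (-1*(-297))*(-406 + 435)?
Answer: 8613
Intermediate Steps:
(-1*(-297))*(-406 + 435) = 297*29 = 8613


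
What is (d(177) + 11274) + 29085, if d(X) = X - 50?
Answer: 40486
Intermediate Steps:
d(X) = -50 + X
(d(177) + 11274) + 29085 = ((-50 + 177) + 11274) + 29085 = (127 + 11274) + 29085 = 11401 + 29085 = 40486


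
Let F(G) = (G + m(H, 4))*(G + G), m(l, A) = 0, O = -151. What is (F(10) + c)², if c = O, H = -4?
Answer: 2401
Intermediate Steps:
c = -151
F(G) = 2*G² (F(G) = (G + 0)*(G + G) = G*(2*G) = 2*G²)
(F(10) + c)² = (2*10² - 151)² = (2*100 - 151)² = (200 - 151)² = 49² = 2401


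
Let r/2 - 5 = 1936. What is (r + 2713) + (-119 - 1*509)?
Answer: 5967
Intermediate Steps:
r = 3882 (r = 10 + 2*1936 = 10 + 3872 = 3882)
(r + 2713) + (-119 - 1*509) = (3882 + 2713) + (-119 - 1*509) = 6595 + (-119 - 509) = 6595 - 628 = 5967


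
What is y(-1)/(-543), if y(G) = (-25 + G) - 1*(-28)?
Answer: -2/543 ≈ -0.0036832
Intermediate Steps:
y(G) = 3 + G (y(G) = (-25 + G) + 28 = 3 + G)
y(-1)/(-543) = (3 - 1)/(-543) = 2*(-1/543) = -2/543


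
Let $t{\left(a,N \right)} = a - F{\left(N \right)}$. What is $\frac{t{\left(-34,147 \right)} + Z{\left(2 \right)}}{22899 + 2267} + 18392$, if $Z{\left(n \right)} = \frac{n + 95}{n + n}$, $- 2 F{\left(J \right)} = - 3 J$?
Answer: $\frac{1851411367}{100664} \approx 18392.0$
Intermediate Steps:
$F{\left(J \right)} = \frac{3 J}{2}$ ($F{\left(J \right)} = - \frac{\left(-3\right) J}{2} = \frac{3 J}{2}$)
$t{\left(a,N \right)} = a - \frac{3 N}{2}$
$Z{\left(n \right)} = \frac{95 + n}{2 n}$
$\frac{t{\left(-34,147 \right)} + Z{\left(2 \right)}}{22899 + 2267} + 18392 = \frac{\left(-34 - \frac{441}{2}\right) + \frac{95 + 2}{2 \cdot 2}}{22899 + 2267} + 18392 = \frac{\left(-34 - \frac{441}{2}\right) + \frac{1}{2} \cdot \frac{1}{2} \cdot 97}{25166} + 18392 = \left(- \frac{509}{2} + \frac{97}{4}\right) \frac{1}{25166} + 18392 = \left(- \frac{921}{4}\right) \frac{1}{25166} + 18392 = - \frac{921}{100664} + 18392 = \frac{1851411367}{100664}$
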